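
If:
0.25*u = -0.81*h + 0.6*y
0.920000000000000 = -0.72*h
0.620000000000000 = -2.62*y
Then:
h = -1.28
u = 3.57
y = -0.24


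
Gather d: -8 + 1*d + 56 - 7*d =48 - 6*d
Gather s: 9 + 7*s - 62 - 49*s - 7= -42*s - 60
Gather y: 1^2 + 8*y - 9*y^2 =-9*y^2 + 8*y + 1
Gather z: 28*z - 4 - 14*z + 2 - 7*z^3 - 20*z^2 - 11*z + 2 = -7*z^3 - 20*z^2 + 3*z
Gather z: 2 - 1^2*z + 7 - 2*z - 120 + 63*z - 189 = 60*z - 300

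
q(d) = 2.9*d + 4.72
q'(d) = 2.90000000000000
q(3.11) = 13.74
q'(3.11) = 2.90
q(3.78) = 15.68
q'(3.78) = 2.90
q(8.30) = 28.79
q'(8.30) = 2.90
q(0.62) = 6.52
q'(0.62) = 2.90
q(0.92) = 7.39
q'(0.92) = 2.90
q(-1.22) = 1.18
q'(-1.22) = 2.90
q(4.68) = 18.29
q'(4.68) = 2.90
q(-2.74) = -3.23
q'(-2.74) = 2.90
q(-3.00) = -3.98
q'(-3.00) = 2.90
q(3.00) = 13.42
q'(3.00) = 2.90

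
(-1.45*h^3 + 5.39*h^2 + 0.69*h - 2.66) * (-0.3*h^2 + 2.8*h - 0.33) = 0.435*h^5 - 5.677*h^4 + 15.3635*h^3 + 0.9513*h^2 - 7.6757*h + 0.8778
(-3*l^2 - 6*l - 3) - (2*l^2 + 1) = -5*l^2 - 6*l - 4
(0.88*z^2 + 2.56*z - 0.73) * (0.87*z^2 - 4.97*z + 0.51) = 0.7656*z^4 - 2.1464*z^3 - 12.9095*z^2 + 4.9337*z - 0.3723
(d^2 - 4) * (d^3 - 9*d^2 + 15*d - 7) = d^5 - 9*d^4 + 11*d^3 + 29*d^2 - 60*d + 28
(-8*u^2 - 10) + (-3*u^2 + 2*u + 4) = -11*u^2 + 2*u - 6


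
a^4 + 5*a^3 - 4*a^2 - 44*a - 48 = (a - 3)*(a + 2)^2*(a + 4)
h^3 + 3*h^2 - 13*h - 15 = (h - 3)*(h + 1)*(h + 5)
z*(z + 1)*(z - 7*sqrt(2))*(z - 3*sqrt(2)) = z^4 - 10*sqrt(2)*z^3 + z^3 - 10*sqrt(2)*z^2 + 42*z^2 + 42*z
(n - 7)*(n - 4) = n^2 - 11*n + 28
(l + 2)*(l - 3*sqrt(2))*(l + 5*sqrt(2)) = l^3 + 2*l^2 + 2*sqrt(2)*l^2 - 30*l + 4*sqrt(2)*l - 60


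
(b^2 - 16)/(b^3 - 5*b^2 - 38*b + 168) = (b + 4)/(b^2 - b - 42)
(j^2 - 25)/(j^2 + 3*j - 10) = (j - 5)/(j - 2)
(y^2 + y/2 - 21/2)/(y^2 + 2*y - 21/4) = 2*(y - 3)/(2*y - 3)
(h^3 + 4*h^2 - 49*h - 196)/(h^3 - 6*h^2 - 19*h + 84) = (h + 7)/(h - 3)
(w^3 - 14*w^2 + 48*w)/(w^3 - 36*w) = (w - 8)/(w + 6)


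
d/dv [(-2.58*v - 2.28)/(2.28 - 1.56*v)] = (21.521376 - 14.725152*v)/(1.56*v - 2.28)^3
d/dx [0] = 0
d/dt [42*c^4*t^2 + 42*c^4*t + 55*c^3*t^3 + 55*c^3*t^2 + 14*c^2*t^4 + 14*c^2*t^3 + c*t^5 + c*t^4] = c*(84*c^3*t + 42*c^3 + 165*c^2*t^2 + 110*c^2*t + 56*c*t^3 + 42*c*t^2 + 5*t^4 + 4*t^3)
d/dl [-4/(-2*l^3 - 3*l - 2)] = 12*(-2*l^2 - 1)/(2*l^3 + 3*l + 2)^2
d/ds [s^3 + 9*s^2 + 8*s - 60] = 3*s^2 + 18*s + 8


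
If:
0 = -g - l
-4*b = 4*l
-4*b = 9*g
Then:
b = 0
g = 0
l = 0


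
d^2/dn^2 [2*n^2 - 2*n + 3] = 4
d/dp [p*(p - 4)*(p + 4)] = 3*p^2 - 16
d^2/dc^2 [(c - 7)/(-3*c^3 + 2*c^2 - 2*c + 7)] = 2*(-(c - 7)*(9*c^2 - 4*c + 2)^2 + (9*c^2 - 4*c + (c - 7)*(9*c - 2) + 2)*(3*c^3 - 2*c^2 + 2*c - 7))/(3*c^3 - 2*c^2 + 2*c - 7)^3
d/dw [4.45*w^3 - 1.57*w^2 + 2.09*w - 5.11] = 13.35*w^2 - 3.14*w + 2.09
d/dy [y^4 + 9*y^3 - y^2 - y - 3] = 4*y^3 + 27*y^2 - 2*y - 1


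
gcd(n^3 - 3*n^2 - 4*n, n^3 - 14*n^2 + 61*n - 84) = n - 4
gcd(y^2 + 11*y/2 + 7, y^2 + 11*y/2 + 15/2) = 1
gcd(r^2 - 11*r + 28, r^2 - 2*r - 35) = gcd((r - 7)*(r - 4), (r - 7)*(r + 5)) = r - 7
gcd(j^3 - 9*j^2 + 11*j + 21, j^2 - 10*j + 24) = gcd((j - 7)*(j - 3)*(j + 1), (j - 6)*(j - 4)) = 1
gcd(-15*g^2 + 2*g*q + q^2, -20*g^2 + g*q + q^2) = 5*g + q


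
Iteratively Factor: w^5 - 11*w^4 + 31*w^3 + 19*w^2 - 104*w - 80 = (w - 5)*(w^4 - 6*w^3 + w^2 + 24*w + 16) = (w - 5)*(w + 1)*(w^3 - 7*w^2 + 8*w + 16) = (w - 5)*(w - 4)*(w + 1)*(w^2 - 3*w - 4) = (w - 5)*(w - 4)^2*(w + 1)*(w + 1)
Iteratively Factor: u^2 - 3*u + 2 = (u - 2)*(u - 1)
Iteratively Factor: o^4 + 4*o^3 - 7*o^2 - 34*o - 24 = (o + 1)*(o^3 + 3*o^2 - 10*o - 24) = (o + 1)*(o + 2)*(o^2 + o - 12) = (o + 1)*(o + 2)*(o + 4)*(o - 3)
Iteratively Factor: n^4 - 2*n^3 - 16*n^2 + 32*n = (n - 4)*(n^3 + 2*n^2 - 8*n) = (n - 4)*(n + 4)*(n^2 - 2*n) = n*(n - 4)*(n + 4)*(n - 2)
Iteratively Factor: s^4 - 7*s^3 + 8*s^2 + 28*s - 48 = (s + 2)*(s^3 - 9*s^2 + 26*s - 24) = (s - 3)*(s + 2)*(s^2 - 6*s + 8) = (s - 4)*(s - 3)*(s + 2)*(s - 2)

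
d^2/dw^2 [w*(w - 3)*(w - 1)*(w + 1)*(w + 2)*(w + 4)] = 30*w^4 + 60*w^3 - 132*w^2 - 162*w + 20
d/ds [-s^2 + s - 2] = 1 - 2*s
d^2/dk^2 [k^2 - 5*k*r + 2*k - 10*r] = 2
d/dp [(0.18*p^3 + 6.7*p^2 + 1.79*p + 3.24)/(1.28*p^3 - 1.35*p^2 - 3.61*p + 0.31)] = (1.11022302462516e-16*p^5 - 8.819*p^4 - 5.882*p^3 - 34.0447*p^2 + 12.902*p + 12.2513)/(1.6384*p^6 - 3.456*p^5 - 7.4191*p^4 + 10.5406*p^3 + 12.1951*p^2 - 2.2382*p + 0.0961)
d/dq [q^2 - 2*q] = 2*q - 2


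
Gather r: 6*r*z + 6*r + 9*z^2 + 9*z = r*(6*z + 6) + 9*z^2 + 9*z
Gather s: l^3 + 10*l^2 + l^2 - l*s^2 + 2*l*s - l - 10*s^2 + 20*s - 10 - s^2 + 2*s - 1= l^3 + 11*l^2 - l + s^2*(-l - 11) + s*(2*l + 22) - 11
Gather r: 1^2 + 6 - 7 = 0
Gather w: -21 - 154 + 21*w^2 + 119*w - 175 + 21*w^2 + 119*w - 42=42*w^2 + 238*w - 392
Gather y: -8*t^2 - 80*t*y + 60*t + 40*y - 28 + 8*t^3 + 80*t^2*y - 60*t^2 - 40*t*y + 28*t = 8*t^3 - 68*t^2 + 88*t + y*(80*t^2 - 120*t + 40) - 28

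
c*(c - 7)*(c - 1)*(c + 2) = c^4 - 6*c^3 - 9*c^2 + 14*c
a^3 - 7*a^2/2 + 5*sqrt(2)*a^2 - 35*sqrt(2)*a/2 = a*(a - 7/2)*(a + 5*sqrt(2))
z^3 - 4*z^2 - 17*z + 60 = (z - 5)*(z - 3)*(z + 4)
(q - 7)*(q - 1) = q^2 - 8*q + 7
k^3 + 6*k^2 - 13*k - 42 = (k - 3)*(k + 2)*(k + 7)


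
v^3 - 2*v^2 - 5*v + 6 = (v - 3)*(v - 1)*(v + 2)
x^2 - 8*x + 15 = (x - 5)*(x - 3)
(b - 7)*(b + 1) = b^2 - 6*b - 7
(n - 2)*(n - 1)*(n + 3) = n^3 - 7*n + 6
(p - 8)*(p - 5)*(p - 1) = p^3 - 14*p^2 + 53*p - 40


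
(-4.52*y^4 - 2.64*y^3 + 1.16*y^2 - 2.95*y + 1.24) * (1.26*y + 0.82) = -5.6952*y^5 - 7.0328*y^4 - 0.7032*y^3 - 2.7658*y^2 - 0.8566*y + 1.0168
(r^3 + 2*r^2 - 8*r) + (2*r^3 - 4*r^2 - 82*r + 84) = 3*r^3 - 2*r^2 - 90*r + 84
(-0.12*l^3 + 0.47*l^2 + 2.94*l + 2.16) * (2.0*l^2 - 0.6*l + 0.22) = -0.24*l^5 + 1.012*l^4 + 5.5716*l^3 + 2.6594*l^2 - 0.6492*l + 0.4752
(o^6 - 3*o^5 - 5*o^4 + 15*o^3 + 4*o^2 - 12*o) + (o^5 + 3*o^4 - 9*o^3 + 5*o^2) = o^6 - 2*o^5 - 2*o^4 + 6*o^3 + 9*o^2 - 12*o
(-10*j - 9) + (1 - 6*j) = -16*j - 8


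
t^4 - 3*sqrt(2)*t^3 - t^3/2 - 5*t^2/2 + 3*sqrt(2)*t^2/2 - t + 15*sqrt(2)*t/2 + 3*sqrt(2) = (t - 2)*(t + 1/2)*(t + 1)*(t - 3*sqrt(2))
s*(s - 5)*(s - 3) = s^3 - 8*s^2 + 15*s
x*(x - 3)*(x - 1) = x^3 - 4*x^2 + 3*x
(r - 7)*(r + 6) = r^2 - r - 42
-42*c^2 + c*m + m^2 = (-6*c + m)*(7*c + m)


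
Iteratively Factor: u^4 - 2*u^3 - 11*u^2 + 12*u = (u)*(u^3 - 2*u^2 - 11*u + 12) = u*(u + 3)*(u^2 - 5*u + 4) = u*(u - 4)*(u + 3)*(u - 1)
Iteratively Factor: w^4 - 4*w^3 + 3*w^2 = (w)*(w^3 - 4*w^2 + 3*w) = w*(w - 1)*(w^2 - 3*w) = w*(w - 3)*(w - 1)*(w)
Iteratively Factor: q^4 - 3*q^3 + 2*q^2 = (q - 1)*(q^3 - 2*q^2) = (q - 2)*(q - 1)*(q^2) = q*(q - 2)*(q - 1)*(q)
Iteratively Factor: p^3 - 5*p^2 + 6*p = (p - 2)*(p^2 - 3*p) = p*(p - 2)*(p - 3)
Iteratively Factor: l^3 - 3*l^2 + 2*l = (l - 1)*(l^2 - 2*l) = l*(l - 1)*(l - 2)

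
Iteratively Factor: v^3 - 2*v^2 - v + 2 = (v - 1)*(v^2 - v - 2) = (v - 2)*(v - 1)*(v + 1)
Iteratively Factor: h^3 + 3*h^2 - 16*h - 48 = (h + 4)*(h^2 - h - 12) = (h + 3)*(h + 4)*(h - 4)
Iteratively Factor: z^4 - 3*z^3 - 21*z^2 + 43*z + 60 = (z - 3)*(z^3 - 21*z - 20) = (z - 3)*(z + 1)*(z^2 - z - 20) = (z - 5)*(z - 3)*(z + 1)*(z + 4)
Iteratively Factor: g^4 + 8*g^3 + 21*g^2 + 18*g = (g + 3)*(g^3 + 5*g^2 + 6*g) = (g + 2)*(g + 3)*(g^2 + 3*g) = (g + 2)*(g + 3)^2*(g)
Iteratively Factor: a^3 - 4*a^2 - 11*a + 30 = (a + 3)*(a^2 - 7*a + 10) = (a - 2)*(a + 3)*(a - 5)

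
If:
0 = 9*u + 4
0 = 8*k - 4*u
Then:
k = -2/9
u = -4/9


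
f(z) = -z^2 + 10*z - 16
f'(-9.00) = 28.00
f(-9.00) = -187.00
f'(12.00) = -14.00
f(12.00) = -40.00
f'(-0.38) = 10.76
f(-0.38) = -19.94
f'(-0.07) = 10.14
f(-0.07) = -16.70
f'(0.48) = 9.04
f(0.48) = -11.43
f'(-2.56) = 15.12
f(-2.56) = -48.15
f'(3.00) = 4.00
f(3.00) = 5.00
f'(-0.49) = 10.98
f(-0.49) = -21.14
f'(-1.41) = 12.82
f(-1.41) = -32.09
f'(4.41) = 1.18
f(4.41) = 8.65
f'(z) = 10 - 2*z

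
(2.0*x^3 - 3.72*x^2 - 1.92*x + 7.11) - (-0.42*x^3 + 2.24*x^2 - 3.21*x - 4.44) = 2.42*x^3 - 5.96*x^2 + 1.29*x + 11.55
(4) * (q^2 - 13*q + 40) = 4*q^2 - 52*q + 160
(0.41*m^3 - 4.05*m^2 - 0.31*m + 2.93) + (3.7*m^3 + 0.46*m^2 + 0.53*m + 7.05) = 4.11*m^3 - 3.59*m^2 + 0.22*m + 9.98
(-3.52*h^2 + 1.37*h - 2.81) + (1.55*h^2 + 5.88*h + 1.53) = -1.97*h^2 + 7.25*h - 1.28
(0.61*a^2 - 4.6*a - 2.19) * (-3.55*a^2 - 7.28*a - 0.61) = -2.1655*a^4 + 11.8892*a^3 + 40.8904*a^2 + 18.7492*a + 1.3359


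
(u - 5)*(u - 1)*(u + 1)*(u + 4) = u^4 - u^3 - 21*u^2 + u + 20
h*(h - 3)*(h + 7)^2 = h^4 + 11*h^3 + 7*h^2 - 147*h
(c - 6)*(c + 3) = c^2 - 3*c - 18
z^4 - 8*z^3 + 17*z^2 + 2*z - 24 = (z - 4)*(z - 3)*(z - 2)*(z + 1)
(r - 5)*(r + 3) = r^2 - 2*r - 15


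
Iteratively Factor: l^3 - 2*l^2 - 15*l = (l)*(l^2 - 2*l - 15) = l*(l - 5)*(l + 3)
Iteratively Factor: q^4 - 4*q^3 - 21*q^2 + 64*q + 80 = (q + 1)*(q^3 - 5*q^2 - 16*q + 80) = (q + 1)*(q + 4)*(q^2 - 9*q + 20) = (q - 5)*(q + 1)*(q + 4)*(q - 4)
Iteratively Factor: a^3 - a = (a + 1)*(a^2 - a) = a*(a + 1)*(a - 1)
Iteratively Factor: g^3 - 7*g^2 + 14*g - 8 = (g - 1)*(g^2 - 6*g + 8) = (g - 2)*(g - 1)*(g - 4)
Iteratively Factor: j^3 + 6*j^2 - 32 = (j + 4)*(j^2 + 2*j - 8) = (j + 4)^2*(j - 2)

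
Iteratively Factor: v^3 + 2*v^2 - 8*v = (v - 2)*(v^2 + 4*v) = (v - 2)*(v + 4)*(v)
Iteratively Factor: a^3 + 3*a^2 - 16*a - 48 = (a + 4)*(a^2 - a - 12) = (a + 3)*(a + 4)*(a - 4)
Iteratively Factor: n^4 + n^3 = (n)*(n^3 + n^2) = n^2*(n^2 + n) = n^2*(n + 1)*(n)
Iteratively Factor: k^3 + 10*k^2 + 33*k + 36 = (k + 3)*(k^2 + 7*k + 12) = (k + 3)^2*(k + 4)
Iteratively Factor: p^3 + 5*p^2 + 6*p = (p + 2)*(p^2 + 3*p) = (p + 2)*(p + 3)*(p)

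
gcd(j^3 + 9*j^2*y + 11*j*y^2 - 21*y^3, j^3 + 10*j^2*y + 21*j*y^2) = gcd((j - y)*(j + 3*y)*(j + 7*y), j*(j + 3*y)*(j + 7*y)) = j^2 + 10*j*y + 21*y^2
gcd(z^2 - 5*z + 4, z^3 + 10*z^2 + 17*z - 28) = z - 1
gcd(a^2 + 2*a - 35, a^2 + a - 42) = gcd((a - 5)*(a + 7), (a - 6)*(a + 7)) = a + 7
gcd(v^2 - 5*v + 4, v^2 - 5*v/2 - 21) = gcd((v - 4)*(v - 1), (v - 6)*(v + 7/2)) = 1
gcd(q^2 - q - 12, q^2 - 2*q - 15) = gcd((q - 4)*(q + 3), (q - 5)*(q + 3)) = q + 3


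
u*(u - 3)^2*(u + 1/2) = u^4 - 11*u^3/2 + 6*u^2 + 9*u/2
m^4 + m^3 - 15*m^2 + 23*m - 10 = (m - 2)*(m - 1)^2*(m + 5)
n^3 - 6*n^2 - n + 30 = (n - 5)*(n - 3)*(n + 2)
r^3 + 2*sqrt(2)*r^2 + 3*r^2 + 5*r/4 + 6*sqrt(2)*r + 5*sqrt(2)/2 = (r + 1/2)*(r + 5/2)*(r + 2*sqrt(2))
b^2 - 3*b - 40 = (b - 8)*(b + 5)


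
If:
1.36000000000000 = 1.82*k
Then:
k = 0.75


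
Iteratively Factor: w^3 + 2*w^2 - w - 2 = (w - 1)*(w^2 + 3*w + 2) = (w - 1)*(w + 2)*(w + 1)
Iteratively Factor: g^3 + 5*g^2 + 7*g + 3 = (g + 1)*(g^2 + 4*g + 3) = (g + 1)^2*(g + 3)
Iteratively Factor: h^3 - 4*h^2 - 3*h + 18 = (h - 3)*(h^2 - h - 6) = (h - 3)^2*(h + 2)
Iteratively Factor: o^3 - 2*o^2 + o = (o - 1)*(o^2 - o) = (o - 1)^2*(o)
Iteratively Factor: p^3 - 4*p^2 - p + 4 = (p + 1)*(p^2 - 5*p + 4) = (p - 1)*(p + 1)*(p - 4)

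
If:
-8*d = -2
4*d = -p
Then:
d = 1/4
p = -1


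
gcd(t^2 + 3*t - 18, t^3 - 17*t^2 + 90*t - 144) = t - 3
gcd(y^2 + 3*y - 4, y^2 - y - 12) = 1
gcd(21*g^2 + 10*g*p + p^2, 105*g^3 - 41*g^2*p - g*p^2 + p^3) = 7*g + p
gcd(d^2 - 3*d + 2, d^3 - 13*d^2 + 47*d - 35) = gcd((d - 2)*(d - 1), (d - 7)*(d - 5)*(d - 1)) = d - 1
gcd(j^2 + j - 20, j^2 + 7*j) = 1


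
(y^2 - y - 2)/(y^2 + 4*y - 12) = (y + 1)/(y + 6)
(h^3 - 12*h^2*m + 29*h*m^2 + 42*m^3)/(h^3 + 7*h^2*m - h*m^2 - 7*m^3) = (h^2 - 13*h*m + 42*m^2)/(h^2 + 6*h*m - 7*m^2)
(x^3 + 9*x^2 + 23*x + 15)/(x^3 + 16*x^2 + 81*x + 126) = (x^2 + 6*x + 5)/(x^2 + 13*x + 42)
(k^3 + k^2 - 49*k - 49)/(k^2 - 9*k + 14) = (k^2 + 8*k + 7)/(k - 2)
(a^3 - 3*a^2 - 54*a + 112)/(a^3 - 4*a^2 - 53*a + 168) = (a - 2)/(a - 3)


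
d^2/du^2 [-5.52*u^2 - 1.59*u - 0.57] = -11.0400000000000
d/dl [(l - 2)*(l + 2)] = 2*l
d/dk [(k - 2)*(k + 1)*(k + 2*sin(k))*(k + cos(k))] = -(k - 2)*(k + 1)*(k + 2*sin(k))*(sin(k) - 1) + (k - 2)*(k + 1)*(k + cos(k))*(2*cos(k) + 1) + (k - 2)*(k + 2*sin(k))*(k + cos(k)) + (k + 1)*(k + 2*sin(k))*(k + cos(k))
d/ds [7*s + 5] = 7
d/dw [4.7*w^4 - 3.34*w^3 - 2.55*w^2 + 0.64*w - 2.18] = 18.8*w^3 - 10.02*w^2 - 5.1*w + 0.64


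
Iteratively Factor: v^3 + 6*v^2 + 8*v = (v + 4)*(v^2 + 2*v) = v*(v + 4)*(v + 2)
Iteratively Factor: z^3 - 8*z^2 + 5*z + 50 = (z - 5)*(z^2 - 3*z - 10) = (z - 5)^2*(z + 2)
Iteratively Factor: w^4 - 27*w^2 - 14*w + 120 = (w - 2)*(w^3 + 2*w^2 - 23*w - 60) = (w - 2)*(w + 4)*(w^2 - 2*w - 15) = (w - 2)*(w + 3)*(w + 4)*(w - 5)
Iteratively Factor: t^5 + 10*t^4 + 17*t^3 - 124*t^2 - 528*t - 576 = (t + 4)*(t^4 + 6*t^3 - 7*t^2 - 96*t - 144) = (t + 3)*(t + 4)*(t^3 + 3*t^2 - 16*t - 48) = (t + 3)*(t + 4)^2*(t^2 - t - 12) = (t + 3)^2*(t + 4)^2*(t - 4)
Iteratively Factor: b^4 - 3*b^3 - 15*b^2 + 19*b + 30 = (b + 3)*(b^3 - 6*b^2 + 3*b + 10) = (b - 2)*(b + 3)*(b^2 - 4*b - 5) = (b - 2)*(b + 1)*(b + 3)*(b - 5)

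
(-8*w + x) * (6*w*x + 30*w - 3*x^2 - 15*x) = -48*w^2*x - 240*w^2 + 30*w*x^2 + 150*w*x - 3*x^3 - 15*x^2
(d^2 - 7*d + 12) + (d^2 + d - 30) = 2*d^2 - 6*d - 18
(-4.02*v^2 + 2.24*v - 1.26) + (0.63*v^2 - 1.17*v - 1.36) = -3.39*v^2 + 1.07*v - 2.62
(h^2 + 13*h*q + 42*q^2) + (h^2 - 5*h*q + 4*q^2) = 2*h^2 + 8*h*q + 46*q^2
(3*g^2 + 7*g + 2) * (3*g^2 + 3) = 9*g^4 + 21*g^3 + 15*g^2 + 21*g + 6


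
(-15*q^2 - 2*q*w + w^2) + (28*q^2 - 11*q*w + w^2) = 13*q^2 - 13*q*w + 2*w^2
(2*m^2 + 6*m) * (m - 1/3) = 2*m^3 + 16*m^2/3 - 2*m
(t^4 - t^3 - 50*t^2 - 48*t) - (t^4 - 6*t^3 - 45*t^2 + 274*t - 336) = 5*t^3 - 5*t^2 - 322*t + 336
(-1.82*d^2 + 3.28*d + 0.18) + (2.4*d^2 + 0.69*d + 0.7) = 0.58*d^2 + 3.97*d + 0.88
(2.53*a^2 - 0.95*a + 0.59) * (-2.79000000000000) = -7.0587*a^2 + 2.6505*a - 1.6461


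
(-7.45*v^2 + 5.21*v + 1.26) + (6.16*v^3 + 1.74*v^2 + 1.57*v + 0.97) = 6.16*v^3 - 5.71*v^2 + 6.78*v + 2.23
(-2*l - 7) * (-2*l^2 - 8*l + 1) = 4*l^3 + 30*l^2 + 54*l - 7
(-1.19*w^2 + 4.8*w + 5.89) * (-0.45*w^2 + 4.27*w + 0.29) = 0.5355*w^4 - 7.2413*w^3 + 17.5004*w^2 + 26.5423*w + 1.7081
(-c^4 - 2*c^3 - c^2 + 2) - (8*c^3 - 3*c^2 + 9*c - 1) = -c^4 - 10*c^3 + 2*c^2 - 9*c + 3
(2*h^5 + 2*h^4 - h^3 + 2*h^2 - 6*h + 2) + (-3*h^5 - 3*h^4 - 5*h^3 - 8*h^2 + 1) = -h^5 - h^4 - 6*h^3 - 6*h^2 - 6*h + 3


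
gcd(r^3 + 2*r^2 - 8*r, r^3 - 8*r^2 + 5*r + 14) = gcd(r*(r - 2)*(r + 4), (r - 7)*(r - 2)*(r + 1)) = r - 2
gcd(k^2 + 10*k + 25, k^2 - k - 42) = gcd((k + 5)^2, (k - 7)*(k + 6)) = 1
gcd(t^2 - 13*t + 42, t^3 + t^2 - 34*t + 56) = 1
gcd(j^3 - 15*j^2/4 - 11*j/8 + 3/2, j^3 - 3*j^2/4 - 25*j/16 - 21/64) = j + 3/4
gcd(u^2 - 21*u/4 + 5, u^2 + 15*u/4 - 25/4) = u - 5/4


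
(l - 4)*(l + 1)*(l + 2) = l^3 - l^2 - 10*l - 8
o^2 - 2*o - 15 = (o - 5)*(o + 3)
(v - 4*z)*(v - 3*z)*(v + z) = v^3 - 6*v^2*z + 5*v*z^2 + 12*z^3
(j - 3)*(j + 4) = j^2 + j - 12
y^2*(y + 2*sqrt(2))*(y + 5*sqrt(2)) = y^4 + 7*sqrt(2)*y^3 + 20*y^2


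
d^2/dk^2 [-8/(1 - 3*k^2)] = 48*(9*k^2 + 1)/(3*k^2 - 1)^3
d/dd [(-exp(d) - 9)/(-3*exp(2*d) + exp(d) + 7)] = (-(exp(d) + 9)*(6*exp(d) - 1) + 3*exp(2*d) - exp(d) - 7)*exp(d)/(-3*exp(2*d) + exp(d) + 7)^2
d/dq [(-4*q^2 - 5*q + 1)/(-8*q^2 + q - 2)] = (-44*q^2 + 32*q + 9)/(64*q^4 - 16*q^3 + 33*q^2 - 4*q + 4)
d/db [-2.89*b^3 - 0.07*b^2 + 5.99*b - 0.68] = -8.67*b^2 - 0.14*b + 5.99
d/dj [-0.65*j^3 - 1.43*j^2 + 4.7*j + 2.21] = -1.95*j^2 - 2.86*j + 4.7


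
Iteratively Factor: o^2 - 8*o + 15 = (o - 3)*(o - 5)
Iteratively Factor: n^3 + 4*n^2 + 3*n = (n)*(n^2 + 4*n + 3) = n*(n + 3)*(n + 1)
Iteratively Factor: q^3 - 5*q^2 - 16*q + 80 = (q + 4)*(q^2 - 9*q + 20) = (q - 4)*(q + 4)*(q - 5)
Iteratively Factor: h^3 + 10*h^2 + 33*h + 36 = (h + 4)*(h^2 + 6*h + 9) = (h + 3)*(h + 4)*(h + 3)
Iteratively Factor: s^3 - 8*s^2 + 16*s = (s - 4)*(s^2 - 4*s) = (s - 4)^2*(s)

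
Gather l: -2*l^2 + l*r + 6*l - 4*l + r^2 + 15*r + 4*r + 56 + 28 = -2*l^2 + l*(r + 2) + r^2 + 19*r + 84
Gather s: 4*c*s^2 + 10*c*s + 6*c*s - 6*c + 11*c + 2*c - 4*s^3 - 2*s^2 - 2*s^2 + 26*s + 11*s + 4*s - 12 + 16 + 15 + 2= 7*c - 4*s^3 + s^2*(4*c - 4) + s*(16*c + 41) + 21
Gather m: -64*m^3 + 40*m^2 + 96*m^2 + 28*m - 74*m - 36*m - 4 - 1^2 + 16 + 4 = -64*m^3 + 136*m^2 - 82*m + 15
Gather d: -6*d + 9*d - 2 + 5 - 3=3*d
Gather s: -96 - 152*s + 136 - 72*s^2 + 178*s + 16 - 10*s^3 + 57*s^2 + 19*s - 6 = -10*s^3 - 15*s^2 + 45*s + 50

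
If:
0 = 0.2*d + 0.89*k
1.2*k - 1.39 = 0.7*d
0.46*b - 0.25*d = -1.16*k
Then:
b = -1.59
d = -1.43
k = 0.32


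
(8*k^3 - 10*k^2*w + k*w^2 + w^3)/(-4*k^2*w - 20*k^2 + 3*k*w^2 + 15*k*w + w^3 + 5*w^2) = (-2*k + w)/(w + 5)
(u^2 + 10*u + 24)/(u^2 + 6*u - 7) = (u^2 + 10*u + 24)/(u^2 + 6*u - 7)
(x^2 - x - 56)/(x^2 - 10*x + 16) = (x + 7)/(x - 2)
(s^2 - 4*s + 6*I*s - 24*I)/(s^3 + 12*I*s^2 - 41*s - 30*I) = (s - 4)/(s^2 + 6*I*s - 5)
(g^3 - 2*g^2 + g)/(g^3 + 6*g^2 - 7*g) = (g - 1)/(g + 7)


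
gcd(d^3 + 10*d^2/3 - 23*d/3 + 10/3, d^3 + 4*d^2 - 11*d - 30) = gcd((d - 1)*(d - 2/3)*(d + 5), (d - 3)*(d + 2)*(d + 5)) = d + 5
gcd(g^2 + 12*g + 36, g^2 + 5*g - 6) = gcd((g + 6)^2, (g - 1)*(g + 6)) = g + 6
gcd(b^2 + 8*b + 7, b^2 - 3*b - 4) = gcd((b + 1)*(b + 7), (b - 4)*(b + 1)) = b + 1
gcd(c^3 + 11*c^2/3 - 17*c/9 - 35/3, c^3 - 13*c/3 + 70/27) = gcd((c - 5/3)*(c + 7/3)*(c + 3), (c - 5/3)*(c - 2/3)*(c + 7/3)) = c^2 + 2*c/3 - 35/9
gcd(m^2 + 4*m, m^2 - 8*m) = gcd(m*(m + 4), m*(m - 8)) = m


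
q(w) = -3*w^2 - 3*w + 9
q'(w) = -6*w - 3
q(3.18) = -30.88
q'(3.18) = -22.08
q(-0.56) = 9.74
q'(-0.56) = 0.36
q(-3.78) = -22.53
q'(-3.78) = 19.68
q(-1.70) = 5.43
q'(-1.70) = 7.20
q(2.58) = -18.71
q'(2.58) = -18.48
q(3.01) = -27.21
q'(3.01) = -21.06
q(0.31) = 7.78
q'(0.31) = -4.86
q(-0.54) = 9.75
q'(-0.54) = 0.24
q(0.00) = 9.00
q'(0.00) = -3.00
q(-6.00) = -81.00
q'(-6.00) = 33.00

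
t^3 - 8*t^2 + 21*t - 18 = (t - 3)^2*(t - 2)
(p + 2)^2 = p^2 + 4*p + 4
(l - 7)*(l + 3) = l^2 - 4*l - 21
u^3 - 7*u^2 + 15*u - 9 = (u - 3)^2*(u - 1)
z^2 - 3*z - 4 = (z - 4)*(z + 1)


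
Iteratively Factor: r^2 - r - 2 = (r + 1)*(r - 2)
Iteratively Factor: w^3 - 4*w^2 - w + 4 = (w - 1)*(w^2 - 3*w - 4) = (w - 4)*(w - 1)*(w + 1)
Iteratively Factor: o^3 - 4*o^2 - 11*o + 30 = (o + 3)*(o^2 - 7*o + 10) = (o - 2)*(o + 3)*(o - 5)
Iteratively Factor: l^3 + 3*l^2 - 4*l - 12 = (l + 3)*(l^2 - 4) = (l - 2)*(l + 3)*(l + 2)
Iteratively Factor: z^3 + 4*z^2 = (z)*(z^2 + 4*z) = z*(z + 4)*(z)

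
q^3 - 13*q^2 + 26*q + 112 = (q - 8)*(q - 7)*(q + 2)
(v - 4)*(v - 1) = v^2 - 5*v + 4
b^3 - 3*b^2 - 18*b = b*(b - 6)*(b + 3)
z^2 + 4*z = z*(z + 4)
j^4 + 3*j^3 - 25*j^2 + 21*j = j*(j - 3)*(j - 1)*(j + 7)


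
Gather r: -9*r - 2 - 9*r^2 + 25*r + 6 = -9*r^2 + 16*r + 4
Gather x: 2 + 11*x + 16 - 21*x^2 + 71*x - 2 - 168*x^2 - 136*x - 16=-189*x^2 - 54*x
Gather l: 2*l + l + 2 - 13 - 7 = 3*l - 18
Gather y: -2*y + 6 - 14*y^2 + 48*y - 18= -14*y^2 + 46*y - 12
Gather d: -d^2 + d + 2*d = -d^2 + 3*d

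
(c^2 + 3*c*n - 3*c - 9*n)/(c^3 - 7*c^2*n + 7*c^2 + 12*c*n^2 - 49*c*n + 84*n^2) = (c^2 + 3*c*n - 3*c - 9*n)/(c^3 - 7*c^2*n + 7*c^2 + 12*c*n^2 - 49*c*n + 84*n^2)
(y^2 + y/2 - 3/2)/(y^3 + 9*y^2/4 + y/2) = 2*(2*y^2 + y - 3)/(y*(4*y^2 + 9*y + 2))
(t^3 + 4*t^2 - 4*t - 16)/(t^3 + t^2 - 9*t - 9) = (t^3 + 4*t^2 - 4*t - 16)/(t^3 + t^2 - 9*t - 9)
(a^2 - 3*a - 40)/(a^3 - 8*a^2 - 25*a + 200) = 1/(a - 5)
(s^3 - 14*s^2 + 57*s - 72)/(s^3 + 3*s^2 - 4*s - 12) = (s^3 - 14*s^2 + 57*s - 72)/(s^3 + 3*s^2 - 4*s - 12)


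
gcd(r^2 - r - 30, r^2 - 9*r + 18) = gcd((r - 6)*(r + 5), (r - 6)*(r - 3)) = r - 6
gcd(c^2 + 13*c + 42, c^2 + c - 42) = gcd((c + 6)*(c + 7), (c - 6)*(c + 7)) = c + 7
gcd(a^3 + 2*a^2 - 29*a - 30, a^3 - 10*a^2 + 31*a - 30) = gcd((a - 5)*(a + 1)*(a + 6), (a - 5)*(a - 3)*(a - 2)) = a - 5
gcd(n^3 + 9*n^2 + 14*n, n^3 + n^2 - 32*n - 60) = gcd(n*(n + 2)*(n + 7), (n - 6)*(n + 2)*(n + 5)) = n + 2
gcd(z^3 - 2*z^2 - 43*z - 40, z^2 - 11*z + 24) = z - 8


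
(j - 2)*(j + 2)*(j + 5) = j^3 + 5*j^2 - 4*j - 20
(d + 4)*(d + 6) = d^2 + 10*d + 24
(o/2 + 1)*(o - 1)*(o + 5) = o^3/2 + 3*o^2 + 3*o/2 - 5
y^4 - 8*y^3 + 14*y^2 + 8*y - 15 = (y - 5)*(y - 3)*(y - 1)*(y + 1)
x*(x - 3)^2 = x^3 - 6*x^2 + 9*x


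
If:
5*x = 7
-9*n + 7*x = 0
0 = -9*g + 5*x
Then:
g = 7/9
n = 49/45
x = 7/5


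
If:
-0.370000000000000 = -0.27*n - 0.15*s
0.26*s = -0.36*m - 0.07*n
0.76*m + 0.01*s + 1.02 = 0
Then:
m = -1.37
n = 0.38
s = 1.79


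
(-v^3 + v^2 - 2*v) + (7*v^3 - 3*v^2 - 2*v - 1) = 6*v^3 - 2*v^2 - 4*v - 1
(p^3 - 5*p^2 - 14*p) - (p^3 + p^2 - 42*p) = -6*p^2 + 28*p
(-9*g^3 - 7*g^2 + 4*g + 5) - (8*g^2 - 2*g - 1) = -9*g^3 - 15*g^2 + 6*g + 6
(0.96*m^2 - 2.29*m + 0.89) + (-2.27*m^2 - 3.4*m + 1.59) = -1.31*m^2 - 5.69*m + 2.48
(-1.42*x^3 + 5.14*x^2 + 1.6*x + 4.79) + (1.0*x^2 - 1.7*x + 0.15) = -1.42*x^3 + 6.14*x^2 - 0.0999999999999999*x + 4.94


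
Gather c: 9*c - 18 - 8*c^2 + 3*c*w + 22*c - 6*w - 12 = -8*c^2 + c*(3*w + 31) - 6*w - 30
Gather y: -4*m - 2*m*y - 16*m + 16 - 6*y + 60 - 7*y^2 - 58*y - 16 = -20*m - 7*y^2 + y*(-2*m - 64) + 60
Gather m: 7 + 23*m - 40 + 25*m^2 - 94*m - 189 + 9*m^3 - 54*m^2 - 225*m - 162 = 9*m^3 - 29*m^2 - 296*m - 384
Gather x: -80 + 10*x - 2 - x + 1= 9*x - 81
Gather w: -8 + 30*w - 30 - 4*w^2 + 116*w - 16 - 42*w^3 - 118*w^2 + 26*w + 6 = -42*w^3 - 122*w^2 + 172*w - 48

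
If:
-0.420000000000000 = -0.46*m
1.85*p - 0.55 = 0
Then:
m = 0.91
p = 0.30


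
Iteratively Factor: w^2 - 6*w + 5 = (w - 5)*(w - 1)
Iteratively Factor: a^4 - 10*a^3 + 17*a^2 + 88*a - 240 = (a - 5)*(a^3 - 5*a^2 - 8*a + 48) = (a - 5)*(a + 3)*(a^2 - 8*a + 16) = (a - 5)*(a - 4)*(a + 3)*(a - 4)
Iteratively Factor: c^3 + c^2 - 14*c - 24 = (c + 3)*(c^2 - 2*c - 8) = (c - 4)*(c + 3)*(c + 2)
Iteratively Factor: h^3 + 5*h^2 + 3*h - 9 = (h + 3)*(h^2 + 2*h - 3) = (h - 1)*(h + 3)*(h + 3)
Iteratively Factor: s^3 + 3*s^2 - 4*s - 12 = (s + 3)*(s^2 - 4) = (s - 2)*(s + 3)*(s + 2)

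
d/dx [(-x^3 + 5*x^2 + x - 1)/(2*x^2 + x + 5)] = 2*(-x^4 - x^3 - 6*x^2 + 27*x + 3)/(4*x^4 + 4*x^3 + 21*x^2 + 10*x + 25)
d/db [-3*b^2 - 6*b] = -6*b - 6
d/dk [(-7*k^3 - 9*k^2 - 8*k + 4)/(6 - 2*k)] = (7*k^3 - 27*k^2 - 27*k - 10)/(k^2 - 6*k + 9)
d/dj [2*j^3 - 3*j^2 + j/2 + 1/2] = 6*j^2 - 6*j + 1/2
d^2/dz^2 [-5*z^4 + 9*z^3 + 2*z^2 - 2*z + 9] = -60*z^2 + 54*z + 4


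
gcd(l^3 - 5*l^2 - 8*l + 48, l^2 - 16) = l - 4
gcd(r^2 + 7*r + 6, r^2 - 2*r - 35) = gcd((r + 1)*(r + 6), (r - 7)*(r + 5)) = 1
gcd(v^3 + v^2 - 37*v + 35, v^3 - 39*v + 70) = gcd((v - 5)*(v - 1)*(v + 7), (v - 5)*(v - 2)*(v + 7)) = v^2 + 2*v - 35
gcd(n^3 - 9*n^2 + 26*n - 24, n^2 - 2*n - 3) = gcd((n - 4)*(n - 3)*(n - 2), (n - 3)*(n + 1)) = n - 3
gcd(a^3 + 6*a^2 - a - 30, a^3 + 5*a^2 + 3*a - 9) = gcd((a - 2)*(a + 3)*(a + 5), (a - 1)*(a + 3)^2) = a + 3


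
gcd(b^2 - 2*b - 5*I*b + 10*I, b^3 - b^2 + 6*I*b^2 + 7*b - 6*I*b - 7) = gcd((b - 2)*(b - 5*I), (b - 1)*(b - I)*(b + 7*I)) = 1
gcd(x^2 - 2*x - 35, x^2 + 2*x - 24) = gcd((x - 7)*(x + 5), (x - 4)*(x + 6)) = 1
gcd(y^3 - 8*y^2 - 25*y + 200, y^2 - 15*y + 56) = y - 8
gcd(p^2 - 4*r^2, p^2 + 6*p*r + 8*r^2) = p + 2*r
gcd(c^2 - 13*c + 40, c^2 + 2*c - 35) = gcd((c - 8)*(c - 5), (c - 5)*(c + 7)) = c - 5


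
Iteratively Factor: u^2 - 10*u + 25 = (u - 5)*(u - 5)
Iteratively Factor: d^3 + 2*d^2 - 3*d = (d + 3)*(d^2 - d) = (d - 1)*(d + 3)*(d)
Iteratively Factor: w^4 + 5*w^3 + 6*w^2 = (w + 2)*(w^3 + 3*w^2) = (w + 2)*(w + 3)*(w^2) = w*(w + 2)*(w + 3)*(w)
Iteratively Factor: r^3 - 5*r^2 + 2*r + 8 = (r - 2)*(r^2 - 3*r - 4) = (r - 4)*(r - 2)*(r + 1)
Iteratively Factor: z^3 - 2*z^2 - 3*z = (z)*(z^2 - 2*z - 3) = z*(z + 1)*(z - 3)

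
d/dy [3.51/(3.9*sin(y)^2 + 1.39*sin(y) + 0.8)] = -(27.378*sin(y) + 4.8789)*cos(y)/(3.9*sin(y)^2 + 1.39*sin(y) + 0.8)^2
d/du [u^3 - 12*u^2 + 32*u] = 3*u^2 - 24*u + 32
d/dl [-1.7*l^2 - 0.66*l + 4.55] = -3.4*l - 0.66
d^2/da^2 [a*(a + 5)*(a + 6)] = 6*a + 22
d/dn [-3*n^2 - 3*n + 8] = -6*n - 3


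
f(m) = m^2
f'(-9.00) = -18.00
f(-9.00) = 81.00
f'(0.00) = 0.00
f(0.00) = 0.00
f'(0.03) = 0.06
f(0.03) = 0.00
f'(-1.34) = -2.68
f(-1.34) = 1.80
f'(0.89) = 1.78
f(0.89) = 0.79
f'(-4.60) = -9.20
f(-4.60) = 21.16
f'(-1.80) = -3.60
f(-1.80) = 3.24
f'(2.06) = 4.12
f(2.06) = 4.24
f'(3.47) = 6.94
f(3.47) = 12.04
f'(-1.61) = -3.22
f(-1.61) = 2.59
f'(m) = 2*m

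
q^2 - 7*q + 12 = (q - 4)*(q - 3)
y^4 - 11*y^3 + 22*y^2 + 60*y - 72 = (y - 6)^2*(y - 1)*(y + 2)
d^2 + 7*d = d*(d + 7)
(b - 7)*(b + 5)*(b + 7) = b^3 + 5*b^2 - 49*b - 245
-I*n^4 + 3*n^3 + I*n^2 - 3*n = n*(n - 1)*(n + 3*I)*(-I*n - I)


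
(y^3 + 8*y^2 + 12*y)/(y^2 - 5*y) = (y^2 + 8*y + 12)/(y - 5)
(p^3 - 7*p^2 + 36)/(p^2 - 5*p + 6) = (p^2 - 4*p - 12)/(p - 2)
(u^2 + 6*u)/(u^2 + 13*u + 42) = u/(u + 7)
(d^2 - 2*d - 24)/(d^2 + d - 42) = (d + 4)/(d + 7)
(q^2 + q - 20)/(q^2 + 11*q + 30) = (q - 4)/(q + 6)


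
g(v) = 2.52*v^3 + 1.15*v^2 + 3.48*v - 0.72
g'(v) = 7.56*v^2 + 2.3*v + 3.48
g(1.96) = 29.49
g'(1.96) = 37.03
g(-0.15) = -1.22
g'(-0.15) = 3.31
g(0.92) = 5.42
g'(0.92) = 11.99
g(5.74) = 533.73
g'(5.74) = 265.77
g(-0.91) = -4.83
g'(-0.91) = 7.65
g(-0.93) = -4.99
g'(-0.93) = 7.88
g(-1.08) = -6.31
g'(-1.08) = 9.81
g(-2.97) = -66.93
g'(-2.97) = 63.34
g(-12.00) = -4231.44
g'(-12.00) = 1064.52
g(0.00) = -0.72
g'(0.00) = 3.48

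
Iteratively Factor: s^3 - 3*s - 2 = (s + 1)*(s^2 - s - 2) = (s + 1)^2*(s - 2)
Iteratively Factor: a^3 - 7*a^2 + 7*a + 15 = (a - 5)*(a^2 - 2*a - 3) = (a - 5)*(a + 1)*(a - 3)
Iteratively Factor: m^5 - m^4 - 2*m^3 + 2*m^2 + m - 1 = (m + 1)*(m^4 - 2*m^3 + 2*m - 1) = (m - 1)*(m + 1)*(m^3 - m^2 - m + 1) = (m - 1)*(m + 1)^2*(m^2 - 2*m + 1) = (m - 1)^2*(m + 1)^2*(m - 1)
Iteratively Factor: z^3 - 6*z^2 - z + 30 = (z - 5)*(z^2 - z - 6) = (z - 5)*(z - 3)*(z + 2)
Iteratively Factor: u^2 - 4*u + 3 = (u - 1)*(u - 3)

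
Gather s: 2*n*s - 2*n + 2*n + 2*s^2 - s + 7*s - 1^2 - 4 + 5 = 2*s^2 + s*(2*n + 6)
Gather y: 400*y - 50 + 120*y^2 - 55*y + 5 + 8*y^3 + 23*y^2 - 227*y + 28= 8*y^3 + 143*y^2 + 118*y - 17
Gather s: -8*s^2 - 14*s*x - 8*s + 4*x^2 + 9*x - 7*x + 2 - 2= -8*s^2 + s*(-14*x - 8) + 4*x^2 + 2*x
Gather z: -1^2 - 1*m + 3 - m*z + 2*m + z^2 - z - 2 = m + z^2 + z*(-m - 1)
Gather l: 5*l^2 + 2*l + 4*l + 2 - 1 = 5*l^2 + 6*l + 1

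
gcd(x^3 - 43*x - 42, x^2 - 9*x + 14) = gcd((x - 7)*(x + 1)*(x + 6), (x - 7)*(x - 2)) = x - 7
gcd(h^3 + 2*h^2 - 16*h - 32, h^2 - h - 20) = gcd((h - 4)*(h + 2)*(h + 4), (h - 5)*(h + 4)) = h + 4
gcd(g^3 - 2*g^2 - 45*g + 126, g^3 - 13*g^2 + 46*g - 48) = g - 3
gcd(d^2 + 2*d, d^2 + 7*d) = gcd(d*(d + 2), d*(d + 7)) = d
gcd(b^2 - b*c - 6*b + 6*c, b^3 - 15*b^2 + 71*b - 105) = 1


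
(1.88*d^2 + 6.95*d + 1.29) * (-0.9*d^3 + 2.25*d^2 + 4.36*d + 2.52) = -1.692*d^5 - 2.025*d^4 + 22.6733*d^3 + 37.9421*d^2 + 23.1384*d + 3.2508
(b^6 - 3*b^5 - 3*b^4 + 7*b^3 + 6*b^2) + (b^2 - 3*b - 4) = b^6 - 3*b^5 - 3*b^4 + 7*b^3 + 7*b^2 - 3*b - 4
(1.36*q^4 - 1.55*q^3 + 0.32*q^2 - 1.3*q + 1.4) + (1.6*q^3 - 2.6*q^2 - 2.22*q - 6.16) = 1.36*q^4 + 0.05*q^3 - 2.28*q^2 - 3.52*q - 4.76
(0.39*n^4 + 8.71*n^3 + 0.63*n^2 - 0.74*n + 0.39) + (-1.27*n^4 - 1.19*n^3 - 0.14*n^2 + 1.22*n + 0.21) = -0.88*n^4 + 7.52*n^3 + 0.49*n^2 + 0.48*n + 0.6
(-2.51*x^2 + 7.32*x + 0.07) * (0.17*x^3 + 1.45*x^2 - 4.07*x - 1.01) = -0.4267*x^5 - 2.3951*x^4 + 20.8416*x^3 - 27.1558*x^2 - 7.6781*x - 0.0707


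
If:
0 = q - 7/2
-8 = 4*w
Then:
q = 7/2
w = -2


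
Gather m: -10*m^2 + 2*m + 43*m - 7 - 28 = -10*m^2 + 45*m - 35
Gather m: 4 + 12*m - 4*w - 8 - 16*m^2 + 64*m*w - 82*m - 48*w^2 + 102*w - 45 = -16*m^2 + m*(64*w - 70) - 48*w^2 + 98*w - 49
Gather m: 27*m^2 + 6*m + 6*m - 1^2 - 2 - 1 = 27*m^2 + 12*m - 4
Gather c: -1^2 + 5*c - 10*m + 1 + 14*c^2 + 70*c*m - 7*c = 14*c^2 + c*(70*m - 2) - 10*m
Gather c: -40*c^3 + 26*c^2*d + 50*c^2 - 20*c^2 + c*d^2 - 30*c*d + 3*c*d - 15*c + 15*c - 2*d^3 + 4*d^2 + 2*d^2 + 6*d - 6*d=-40*c^3 + c^2*(26*d + 30) + c*(d^2 - 27*d) - 2*d^3 + 6*d^2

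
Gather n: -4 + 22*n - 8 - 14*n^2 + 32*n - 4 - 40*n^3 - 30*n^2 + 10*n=-40*n^3 - 44*n^2 + 64*n - 16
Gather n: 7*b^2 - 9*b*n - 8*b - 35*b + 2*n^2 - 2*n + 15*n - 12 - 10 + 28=7*b^2 - 43*b + 2*n^2 + n*(13 - 9*b) + 6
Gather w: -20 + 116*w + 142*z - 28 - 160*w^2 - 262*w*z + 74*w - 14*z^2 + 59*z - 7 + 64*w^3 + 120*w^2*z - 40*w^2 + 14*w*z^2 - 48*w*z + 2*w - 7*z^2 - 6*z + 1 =64*w^3 + w^2*(120*z - 200) + w*(14*z^2 - 310*z + 192) - 21*z^2 + 195*z - 54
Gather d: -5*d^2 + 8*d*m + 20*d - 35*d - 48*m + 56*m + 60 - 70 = -5*d^2 + d*(8*m - 15) + 8*m - 10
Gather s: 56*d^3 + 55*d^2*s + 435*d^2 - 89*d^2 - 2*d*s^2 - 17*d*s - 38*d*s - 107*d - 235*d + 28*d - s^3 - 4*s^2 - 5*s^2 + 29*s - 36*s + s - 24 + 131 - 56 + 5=56*d^3 + 346*d^2 - 314*d - s^3 + s^2*(-2*d - 9) + s*(55*d^2 - 55*d - 6) + 56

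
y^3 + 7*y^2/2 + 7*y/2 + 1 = (y + 1/2)*(y + 1)*(y + 2)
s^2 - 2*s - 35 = (s - 7)*(s + 5)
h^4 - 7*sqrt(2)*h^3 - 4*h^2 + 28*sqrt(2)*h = h*(h - 2)*(h + 2)*(h - 7*sqrt(2))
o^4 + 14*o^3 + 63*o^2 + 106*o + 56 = (o + 1)*(o + 2)*(o + 4)*(o + 7)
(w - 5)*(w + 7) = w^2 + 2*w - 35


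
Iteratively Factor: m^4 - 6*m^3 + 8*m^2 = (m)*(m^3 - 6*m^2 + 8*m) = m^2*(m^2 - 6*m + 8) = m^2*(m - 2)*(m - 4)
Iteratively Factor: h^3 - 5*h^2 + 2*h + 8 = (h + 1)*(h^2 - 6*h + 8) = (h - 4)*(h + 1)*(h - 2)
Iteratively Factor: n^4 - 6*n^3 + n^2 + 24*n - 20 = (n - 5)*(n^3 - n^2 - 4*n + 4) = (n - 5)*(n - 2)*(n^2 + n - 2) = (n - 5)*(n - 2)*(n + 2)*(n - 1)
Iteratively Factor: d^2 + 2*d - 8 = (d - 2)*(d + 4)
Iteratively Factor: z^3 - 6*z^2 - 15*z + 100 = (z - 5)*(z^2 - z - 20) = (z - 5)^2*(z + 4)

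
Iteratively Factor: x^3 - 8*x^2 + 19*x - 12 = (x - 1)*(x^2 - 7*x + 12) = (x - 3)*(x - 1)*(x - 4)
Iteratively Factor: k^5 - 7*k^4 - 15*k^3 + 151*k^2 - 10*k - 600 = (k - 5)*(k^4 - 2*k^3 - 25*k^2 + 26*k + 120) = (k - 5)^2*(k^3 + 3*k^2 - 10*k - 24) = (k - 5)^2*(k + 2)*(k^2 + k - 12) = (k - 5)^2*(k + 2)*(k + 4)*(k - 3)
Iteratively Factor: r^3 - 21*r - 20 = (r + 1)*(r^2 - r - 20) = (r + 1)*(r + 4)*(r - 5)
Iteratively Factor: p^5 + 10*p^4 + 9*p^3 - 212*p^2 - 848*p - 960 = (p + 4)*(p^4 + 6*p^3 - 15*p^2 - 152*p - 240) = (p + 4)^2*(p^3 + 2*p^2 - 23*p - 60) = (p - 5)*(p + 4)^2*(p^2 + 7*p + 12) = (p - 5)*(p + 3)*(p + 4)^2*(p + 4)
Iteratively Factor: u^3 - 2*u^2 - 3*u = (u)*(u^2 - 2*u - 3) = u*(u + 1)*(u - 3)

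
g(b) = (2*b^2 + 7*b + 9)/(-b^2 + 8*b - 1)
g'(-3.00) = 0.07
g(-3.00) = -0.18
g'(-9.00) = 0.07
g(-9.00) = -0.70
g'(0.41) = -15.56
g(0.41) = 5.78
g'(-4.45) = 0.10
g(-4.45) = -0.31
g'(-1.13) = -0.51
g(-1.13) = -0.32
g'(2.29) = 0.51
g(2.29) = 2.94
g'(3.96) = 1.50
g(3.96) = 4.54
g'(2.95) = 0.84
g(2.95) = 3.39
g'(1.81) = 0.21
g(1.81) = 2.77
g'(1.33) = -0.32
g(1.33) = 2.78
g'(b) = (2*b - 8)*(2*b^2 + 7*b + 9)/(-b^2 + 8*b - 1)^2 + (4*b + 7)/(-b^2 + 8*b - 1) = (23*b^2 + 14*b - 79)/(b^4 - 16*b^3 + 66*b^2 - 16*b + 1)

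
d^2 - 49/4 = (d - 7/2)*(d + 7/2)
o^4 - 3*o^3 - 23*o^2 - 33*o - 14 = (o - 7)*(o + 1)^2*(o + 2)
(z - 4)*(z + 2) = z^2 - 2*z - 8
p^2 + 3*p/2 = p*(p + 3/2)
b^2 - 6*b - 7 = (b - 7)*(b + 1)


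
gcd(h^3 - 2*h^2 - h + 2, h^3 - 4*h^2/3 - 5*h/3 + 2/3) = h^2 - h - 2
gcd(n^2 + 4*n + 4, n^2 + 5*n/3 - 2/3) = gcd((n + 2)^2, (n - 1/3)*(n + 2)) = n + 2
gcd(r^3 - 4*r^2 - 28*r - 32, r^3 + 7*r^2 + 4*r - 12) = r + 2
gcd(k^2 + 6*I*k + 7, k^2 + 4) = 1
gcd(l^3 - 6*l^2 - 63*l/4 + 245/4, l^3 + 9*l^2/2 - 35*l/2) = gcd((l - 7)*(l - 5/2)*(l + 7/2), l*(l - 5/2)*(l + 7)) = l - 5/2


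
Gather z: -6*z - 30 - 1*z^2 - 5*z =-z^2 - 11*z - 30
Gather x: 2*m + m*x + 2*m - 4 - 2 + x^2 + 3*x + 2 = 4*m + x^2 + x*(m + 3) - 4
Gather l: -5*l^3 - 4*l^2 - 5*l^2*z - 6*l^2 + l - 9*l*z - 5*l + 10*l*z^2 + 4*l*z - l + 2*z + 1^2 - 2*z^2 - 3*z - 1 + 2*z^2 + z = -5*l^3 + l^2*(-5*z - 10) + l*(10*z^2 - 5*z - 5)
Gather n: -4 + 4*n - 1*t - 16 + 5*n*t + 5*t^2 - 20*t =n*(5*t + 4) + 5*t^2 - 21*t - 20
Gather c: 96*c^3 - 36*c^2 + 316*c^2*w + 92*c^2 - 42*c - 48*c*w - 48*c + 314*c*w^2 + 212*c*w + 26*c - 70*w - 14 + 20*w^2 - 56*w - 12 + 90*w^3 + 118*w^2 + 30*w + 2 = 96*c^3 + c^2*(316*w + 56) + c*(314*w^2 + 164*w - 64) + 90*w^3 + 138*w^2 - 96*w - 24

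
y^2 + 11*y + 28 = (y + 4)*(y + 7)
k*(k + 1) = k^2 + k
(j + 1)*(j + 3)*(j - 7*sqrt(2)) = j^3 - 7*sqrt(2)*j^2 + 4*j^2 - 28*sqrt(2)*j + 3*j - 21*sqrt(2)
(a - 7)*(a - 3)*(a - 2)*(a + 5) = a^4 - 7*a^3 - 19*a^2 + 163*a - 210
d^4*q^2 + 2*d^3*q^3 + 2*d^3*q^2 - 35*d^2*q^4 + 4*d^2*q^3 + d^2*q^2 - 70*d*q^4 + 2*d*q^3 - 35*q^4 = (d - 5*q)*(d + 7*q)*(d*q + q)^2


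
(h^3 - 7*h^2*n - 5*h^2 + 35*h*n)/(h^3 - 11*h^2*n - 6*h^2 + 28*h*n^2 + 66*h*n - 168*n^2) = h*(h - 5)/(h^2 - 4*h*n - 6*h + 24*n)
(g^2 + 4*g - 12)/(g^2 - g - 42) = (g - 2)/(g - 7)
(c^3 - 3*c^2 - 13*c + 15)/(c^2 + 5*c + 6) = (c^2 - 6*c + 5)/(c + 2)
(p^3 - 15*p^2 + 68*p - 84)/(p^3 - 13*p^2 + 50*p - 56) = (p - 6)/(p - 4)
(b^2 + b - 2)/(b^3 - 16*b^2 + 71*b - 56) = (b + 2)/(b^2 - 15*b + 56)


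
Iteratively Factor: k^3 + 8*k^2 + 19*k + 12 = (k + 1)*(k^2 + 7*k + 12) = (k + 1)*(k + 3)*(k + 4)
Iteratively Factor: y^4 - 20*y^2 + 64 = (y + 2)*(y^3 - 2*y^2 - 16*y + 32) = (y - 4)*(y + 2)*(y^2 + 2*y - 8) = (y - 4)*(y + 2)*(y + 4)*(y - 2)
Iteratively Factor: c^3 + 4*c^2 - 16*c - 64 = (c + 4)*(c^2 - 16) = (c - 4)*(c + 4)*(c + 4)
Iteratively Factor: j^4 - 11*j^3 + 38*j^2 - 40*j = (j - 5)*(j^3 - 6*j^2 + 8*j) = j*(j - 5)*(j^2 - 6*j + 8) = j*(j - 5)*(j - 2)*(j - 4)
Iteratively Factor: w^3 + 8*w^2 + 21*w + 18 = (w + 2)*(w^2 + 6*w + 9) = (w + 2)*(w + 3)*(w + 3)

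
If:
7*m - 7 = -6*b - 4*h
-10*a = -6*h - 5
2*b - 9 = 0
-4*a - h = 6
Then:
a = -31/34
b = 9/2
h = -40/17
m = -180/119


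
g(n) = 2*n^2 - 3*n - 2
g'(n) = 4*n - 3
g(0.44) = -2.93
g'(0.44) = -1.24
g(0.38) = -2.85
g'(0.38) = -1.48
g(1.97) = -0.15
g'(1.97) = 4.88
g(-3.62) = 35.07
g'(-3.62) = -17.48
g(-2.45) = 17.36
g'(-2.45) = -12.80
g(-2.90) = 23.52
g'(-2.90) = -14.60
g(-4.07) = 43.34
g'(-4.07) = -19.28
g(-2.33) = 15.85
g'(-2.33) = -12.32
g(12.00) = 250.00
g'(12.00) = 45.00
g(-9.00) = 187.00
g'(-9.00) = -39.00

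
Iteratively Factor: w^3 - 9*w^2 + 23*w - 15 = (w - 5)*(w^2 - 4*w + 3) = (w - 5)*(w - 1)*(w - 3)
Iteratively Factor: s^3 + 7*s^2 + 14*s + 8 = (s + 2)*(s^2 + 5*s + 4) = (s + 1)*(s + 2)*(s + 4)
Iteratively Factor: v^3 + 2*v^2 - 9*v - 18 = (v + 3)*(v^2 - v - 6) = (v + 2)*(v + 3)*(v - 3)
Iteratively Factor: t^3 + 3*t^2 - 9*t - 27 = (t + 3)*(t^2 - 9) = (t - 3)*(t + 3)*(t + 3)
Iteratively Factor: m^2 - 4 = (m + 2)*(m - 2)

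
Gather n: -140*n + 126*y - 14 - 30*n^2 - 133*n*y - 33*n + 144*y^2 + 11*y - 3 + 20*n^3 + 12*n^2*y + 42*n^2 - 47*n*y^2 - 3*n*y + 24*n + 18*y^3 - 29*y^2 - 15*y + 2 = 20*n^3 + n^2*(12*y + 12) + n*(-47*y^2 - 136*y - 149) + 18*y^3 + 115*y^2 + 122*y - 15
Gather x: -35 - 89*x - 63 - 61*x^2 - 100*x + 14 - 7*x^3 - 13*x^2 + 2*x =-7*x^3 - 74*x^2 - 187*x - 84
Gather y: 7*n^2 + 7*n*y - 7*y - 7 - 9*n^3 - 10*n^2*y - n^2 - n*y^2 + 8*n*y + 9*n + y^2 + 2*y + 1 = -9*n^3 + 6*n^2 + 9*n + y^2*(1 - n) + y*(-10*n^2 + 15*n - 5) - 6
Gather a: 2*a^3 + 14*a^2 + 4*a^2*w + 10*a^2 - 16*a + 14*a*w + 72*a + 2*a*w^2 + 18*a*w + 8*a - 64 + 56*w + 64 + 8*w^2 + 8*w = 2*a^3 + a^2*(4*w + 24) + a*(2*w^2 + 32*w + 64) + 8*w^2 + 64*w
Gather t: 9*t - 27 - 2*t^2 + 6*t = -2*t^2 + 15*t - 27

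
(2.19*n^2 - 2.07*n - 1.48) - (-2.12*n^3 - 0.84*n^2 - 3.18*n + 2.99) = 2.12*n^3 + 3.03*n^2 + 1.11*n - 4.47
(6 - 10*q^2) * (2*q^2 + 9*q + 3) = -20*q^4 - 90*q^3 - 18*q^2 + 54*q + 18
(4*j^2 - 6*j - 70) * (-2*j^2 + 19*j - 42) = -8*j^4 + 88*j^3 - 142*j^2 - 1078*j + 2940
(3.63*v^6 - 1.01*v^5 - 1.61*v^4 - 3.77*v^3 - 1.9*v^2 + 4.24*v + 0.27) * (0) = 0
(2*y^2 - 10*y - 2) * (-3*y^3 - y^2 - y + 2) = -6*y^5 + 28*y^4 + 14*y^3 + 16*y^2 - 18*y - 4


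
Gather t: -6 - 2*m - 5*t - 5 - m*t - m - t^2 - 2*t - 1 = -3*m - t^2 + t*(-m - 7) - 12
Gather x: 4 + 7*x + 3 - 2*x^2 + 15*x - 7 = -2*x^2 + 22*x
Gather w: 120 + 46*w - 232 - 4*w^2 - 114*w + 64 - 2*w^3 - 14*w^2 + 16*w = -2*w^3 - 18*w^2 - 52*w - 48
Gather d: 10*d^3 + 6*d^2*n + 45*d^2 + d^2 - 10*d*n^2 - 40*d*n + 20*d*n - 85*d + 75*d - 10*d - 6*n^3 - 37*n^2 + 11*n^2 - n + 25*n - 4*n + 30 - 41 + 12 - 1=10*d^3 + d^2*(6*n + 46) + d*(-10*n^2 - 20*n - 20) - 6*n^3 - 26*n^2 + 20*n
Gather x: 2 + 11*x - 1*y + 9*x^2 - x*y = 9*x^2 + x*(11 - y) - y + 2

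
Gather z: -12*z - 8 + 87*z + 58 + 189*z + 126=264*z + 176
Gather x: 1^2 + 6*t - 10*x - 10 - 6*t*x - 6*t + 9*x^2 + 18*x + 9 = 9*x^2 + x*(8 - 6*t)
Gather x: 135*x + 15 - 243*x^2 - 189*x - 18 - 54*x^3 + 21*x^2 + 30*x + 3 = -54*x^3 - 222*x^2 - 24*x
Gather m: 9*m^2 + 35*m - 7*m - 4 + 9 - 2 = 9*m^2 + 28*m + 3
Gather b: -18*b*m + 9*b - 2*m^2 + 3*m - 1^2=b*(9 - 18*m) - 2*m^2 + 3*m - 1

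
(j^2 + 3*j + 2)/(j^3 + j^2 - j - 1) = (j + 2)/(j^2 - 1)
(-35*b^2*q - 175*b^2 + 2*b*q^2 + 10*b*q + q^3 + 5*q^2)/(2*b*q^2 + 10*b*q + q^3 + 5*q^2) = (-35*b^2 + 2*b*q + q^2)/(q*(2*b + q))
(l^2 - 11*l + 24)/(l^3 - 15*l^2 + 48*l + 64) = (l - 3)/(l^2 - 7*l - 8)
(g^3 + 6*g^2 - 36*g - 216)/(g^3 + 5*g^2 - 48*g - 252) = (g - 6)/(g - 7)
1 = 1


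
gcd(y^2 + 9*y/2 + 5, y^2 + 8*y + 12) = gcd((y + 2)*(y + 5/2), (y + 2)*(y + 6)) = y + 2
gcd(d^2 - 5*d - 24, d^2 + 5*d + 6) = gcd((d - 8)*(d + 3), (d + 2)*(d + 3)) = d + 3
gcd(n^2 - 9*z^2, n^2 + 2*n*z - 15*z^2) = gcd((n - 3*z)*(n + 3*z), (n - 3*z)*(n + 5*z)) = -n + 3*z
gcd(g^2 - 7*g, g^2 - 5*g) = g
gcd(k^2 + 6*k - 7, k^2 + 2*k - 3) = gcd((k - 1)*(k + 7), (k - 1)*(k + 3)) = k - 1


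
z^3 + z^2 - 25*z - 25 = (z - 5)*(z + 1)*(z + 5)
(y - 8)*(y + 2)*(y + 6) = y^3 - 52*y - 96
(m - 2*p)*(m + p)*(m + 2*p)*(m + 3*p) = m^4 + 4*m^3*p - m^2*p^2 - 16*m*p^3 - 12*p^4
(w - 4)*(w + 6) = w^2 + 2*w - 24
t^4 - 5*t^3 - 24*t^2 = t^2*(t - 8)*(t + 3)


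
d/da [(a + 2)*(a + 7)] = 2*a + 9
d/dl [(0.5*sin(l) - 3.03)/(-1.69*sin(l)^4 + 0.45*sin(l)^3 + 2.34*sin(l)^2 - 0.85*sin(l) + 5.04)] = (2.535*sin(l)^4 - 20.9328*sin(l)^3 + 2.9205*sin(l)^2 + 14.1804*sin(l) - 0.0554999999999999)*cos(l)/(2.8561*sin(l)^8 - 1.521*sin(l)^7 - 7.7067*sin(l)^6 + 4.979*sin(l)^5 - 12.3246*sin(l)^4 + 0.558000000000001*sin(l)^3 + 24.3097*sin(l)^2 - 8.568*sin(l) + 25.4016)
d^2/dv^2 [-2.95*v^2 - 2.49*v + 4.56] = -5.90000000000000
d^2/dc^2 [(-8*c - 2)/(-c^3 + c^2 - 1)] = 4*(c^2*(3*c - 2)^2*(4*c + 1) + (-12*c^2 + 8*c - (3*c - 1)*(4*c + 1))*(c^3 - c^2 + 1))/(c^3 - c^2 + 1)^3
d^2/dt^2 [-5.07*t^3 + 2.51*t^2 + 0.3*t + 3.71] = 5.02 - 30.42*t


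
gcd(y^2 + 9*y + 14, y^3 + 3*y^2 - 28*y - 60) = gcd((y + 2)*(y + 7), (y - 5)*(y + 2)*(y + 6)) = y + 2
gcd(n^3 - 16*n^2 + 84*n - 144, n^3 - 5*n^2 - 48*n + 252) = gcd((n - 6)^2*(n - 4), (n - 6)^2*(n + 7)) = n^2 - 12*n + 36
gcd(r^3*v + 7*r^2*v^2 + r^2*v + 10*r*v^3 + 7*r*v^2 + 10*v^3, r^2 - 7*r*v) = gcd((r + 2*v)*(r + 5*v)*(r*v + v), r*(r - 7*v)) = 1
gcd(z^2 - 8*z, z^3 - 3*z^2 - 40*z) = z^2 - 8*z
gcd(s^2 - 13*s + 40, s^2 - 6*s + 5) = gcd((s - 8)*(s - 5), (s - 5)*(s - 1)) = s - 5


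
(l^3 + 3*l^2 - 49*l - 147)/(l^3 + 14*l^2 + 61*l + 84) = (l - 7)/(l + 4)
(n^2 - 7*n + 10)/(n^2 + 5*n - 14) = (n - 5)/(n + 7)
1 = 1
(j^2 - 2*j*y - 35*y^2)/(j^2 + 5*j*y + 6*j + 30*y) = (j - 7*y)/(j + 6)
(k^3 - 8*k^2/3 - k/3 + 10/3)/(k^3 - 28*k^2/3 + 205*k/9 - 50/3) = 3*(k^2 - k - 2)/(3*k^2 - 23*k + 30)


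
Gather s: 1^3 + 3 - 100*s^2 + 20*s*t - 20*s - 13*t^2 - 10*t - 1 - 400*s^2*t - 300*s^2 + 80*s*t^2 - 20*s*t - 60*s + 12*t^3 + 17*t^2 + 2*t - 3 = s^2*(-400*t - 400) + s*(80*t^2 - 80) + 12*t^3 + 4*t^2 - 8*t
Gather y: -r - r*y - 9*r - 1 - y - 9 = -10*r + y*(-r - 1) - 10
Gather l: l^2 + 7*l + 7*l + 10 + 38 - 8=l^2 + 14*l + 40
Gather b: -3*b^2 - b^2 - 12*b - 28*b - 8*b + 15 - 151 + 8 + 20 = -4*b^2 - 48*b - 108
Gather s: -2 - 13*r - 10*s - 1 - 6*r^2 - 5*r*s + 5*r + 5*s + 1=-6*r^2 - 8*r + s*(-5*r - 5) - 2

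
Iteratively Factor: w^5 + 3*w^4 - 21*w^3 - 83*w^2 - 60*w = (w + 4)*(w^4 - w^3 - 17*w^2 - 15*w) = (w - 5)*(w + 4)*(w^3 + 4*w^2 + 3*w) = (w - 5)*(w + 1)*(w + 4)*(w^2 + 3*w) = w*(w - 5)*(w + 1)*(w + 4)*(w + 3)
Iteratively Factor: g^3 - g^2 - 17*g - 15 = (g - 5)*(g^2 + 4*g + 3) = (g - 5)*(g + 3)*(g + 1)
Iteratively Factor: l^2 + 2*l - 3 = (l - 1)*(l + 3)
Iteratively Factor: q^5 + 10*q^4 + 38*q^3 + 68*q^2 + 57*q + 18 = (q + 3)*(q^4 + 7*q^3 + 17*q^2 + 17*q + 6) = (q + 1)*(q + 3)*(q^3 + 6*q^2 + 11*q + 6) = (q + 1)*(q + 2)*(q + 3)*(q^2 + 4*q + 3) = (q + 1)*(q + 2)*(q + 3)^2*(q + 1)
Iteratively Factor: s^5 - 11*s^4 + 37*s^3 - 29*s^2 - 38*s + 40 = (s - 5)*(s^4 - 6*s^3 + 7*s^2 + 6*s - 8) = (s - 5)*(s - 2)*(s^3 - 4*s^2 - s + 4) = (s - 5)*(s - 4)*(s - 2)*(s^2 - 1) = (s - 5)*(s - 4)*(s - 2)*(s + 1)*(s - 1)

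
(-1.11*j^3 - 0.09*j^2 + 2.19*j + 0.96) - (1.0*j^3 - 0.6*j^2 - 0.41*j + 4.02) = -2.11*j^3 + 0.51*j^2 + 2.6*j - 3.06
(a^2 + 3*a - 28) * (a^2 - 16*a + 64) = a^4 - 13*a^3 - 12*a^2 + 640*a - 1792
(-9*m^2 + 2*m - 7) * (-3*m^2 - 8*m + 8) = 27*m^4 + 66*m^3 - 67*m^2 + 72*m - 56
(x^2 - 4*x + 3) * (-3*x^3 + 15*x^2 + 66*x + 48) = -3*x^5 + 27*x^4 - 3*x^3 - 171*x^2 + 6*x + 144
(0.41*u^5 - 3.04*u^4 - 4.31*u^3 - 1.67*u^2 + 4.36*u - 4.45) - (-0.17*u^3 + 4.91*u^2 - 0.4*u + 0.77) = 0.41*u^5 - 3.04*u^4 - 4.14*u^3 - 6.58*u^2 + 4.76*u - 5.22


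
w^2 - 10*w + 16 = (w - 8)*(w - 2)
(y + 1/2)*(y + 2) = y^2 + 5*y/2 + 1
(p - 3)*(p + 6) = p^2 + 3*p - 18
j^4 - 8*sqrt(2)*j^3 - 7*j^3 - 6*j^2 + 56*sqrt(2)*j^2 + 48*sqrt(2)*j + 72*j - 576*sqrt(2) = (j - 6)*(j - 4)*(j + 3)*(j - 8*sqrt(2))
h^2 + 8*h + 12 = (h + 2)*(h + 6)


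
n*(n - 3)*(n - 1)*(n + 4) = n^4 - 13*n^2 + 12*n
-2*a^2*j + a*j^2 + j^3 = j*(-a + j)*(2*a + j)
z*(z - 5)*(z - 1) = z^3 - 6*z^2 + 5*z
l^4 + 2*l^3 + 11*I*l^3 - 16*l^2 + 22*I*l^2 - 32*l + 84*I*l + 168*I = (l + 2)*(l - 2*I)*(l + 6*I)*(l + 7*I)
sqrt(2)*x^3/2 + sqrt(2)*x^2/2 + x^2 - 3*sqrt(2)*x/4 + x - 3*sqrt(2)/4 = (x - sqrt(2)/2)*(x + 3*sqrt(2)/2)*(sqrt(2)*x/2 + sqrt(2)/2)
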